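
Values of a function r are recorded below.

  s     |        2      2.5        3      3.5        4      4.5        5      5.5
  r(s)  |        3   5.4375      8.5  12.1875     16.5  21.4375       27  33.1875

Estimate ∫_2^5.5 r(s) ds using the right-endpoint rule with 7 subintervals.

62.125

Δs = 0.5.
Sum = 0.5·[5.4375 + 8.5 + 12.1875 + 16.5 + 21.4375 + 27 + 33.1875] = 62.125.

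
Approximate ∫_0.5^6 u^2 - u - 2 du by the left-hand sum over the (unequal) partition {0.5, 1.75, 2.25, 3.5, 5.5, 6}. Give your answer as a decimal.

Subinterval widths: 1.25, 0.5, 1.25, 2, 0.5.
Left endpoints: 0.5, 1.75, 2.25, 3.5, 5.5.
f(0.5) = -2.25, f(1.75) = -0.6875, f(2.25) = 0.8125, f(3.5) = 6.75, f(5.5) = 22.75.
Sum = Σ Δu_i · f(u_i).
Sum = 22.734375.

22.734375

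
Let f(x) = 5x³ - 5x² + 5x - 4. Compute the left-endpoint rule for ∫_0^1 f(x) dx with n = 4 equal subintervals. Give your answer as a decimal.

-2.515625

Δx = (1 − 0)/4 = 0.25.
Left endpoints: 0, 0.25, 0.5, 0.75.
f(0) = -4, f(0.25) = -2.984375, f(0.5) = -2.125, f(0.75) = -0.953125.
Sum = Δx · [f(0) + f(0.25) + f(0.5) + f(0.75)].
Sum = -2.515625.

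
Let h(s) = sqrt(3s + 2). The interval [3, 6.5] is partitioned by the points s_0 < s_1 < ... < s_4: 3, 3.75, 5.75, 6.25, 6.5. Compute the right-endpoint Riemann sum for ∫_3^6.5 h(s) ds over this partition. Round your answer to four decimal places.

14.9418

Subinterval widths: 0.75, 2, 0.5, 0.25.
Right endpoints: 3.75, 5.75, 6.25, 6.5.
h(3.75) ≈ 3.6401, h(5.75) ≈ 4.3875, h(6.25) ≈ 4.5552, h(6.5) ≈ 4.6368.
Sum = Σ Δs_i · h(s_i).
Sum ≈ 14.9418.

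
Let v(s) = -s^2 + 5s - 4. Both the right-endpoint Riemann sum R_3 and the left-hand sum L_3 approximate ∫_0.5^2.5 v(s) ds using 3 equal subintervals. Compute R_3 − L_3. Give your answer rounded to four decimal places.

R_3 ≈ 3.018519.
L_3 ≈ 0.351852.
R_3 − L_3 ≈ 2.6667.

2.6667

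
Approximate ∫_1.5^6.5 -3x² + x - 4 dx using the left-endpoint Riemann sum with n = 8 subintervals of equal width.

-236.2890625

Δx = (6.5 − 1.5)/8 = 0.625.
Left endpoints: 1.5, 2.125, 2.75, 3.375, 4, 4.625, 5.25, 5.875.
f(1.5) = -9.25, f(2.125) = -15.421875, f(2.75) = -23.9375, f(3.375) = -34.796875, f(4) = -48, f(4.625) = -63.546875, f(5.25) = -81.4375, f(5.875) = -101.671875.
Sum = Δx · [f(1.5) + f(2.125) + f(2.75) + ...].
Sum = -236.2890625.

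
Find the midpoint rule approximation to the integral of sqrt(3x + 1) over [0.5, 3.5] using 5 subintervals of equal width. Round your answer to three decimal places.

Δx = (3.5 − 0.5)/5 = 0.6.
Midpoints: 0.8, 1.4, 2, 2.6, 3.2.
f(0.8) ≈ 1.844, f(1.4) ≈ 2.280, f(2) ≈ 2.646, f(2.6) ≈ 2.966, f(3.2) ≈ 3.256.
Sum = Δx · [f(0.8) + f(1.4) + f(2) + f(2.6) + f(3.2)].
Sum ≈ 7.795.

7.795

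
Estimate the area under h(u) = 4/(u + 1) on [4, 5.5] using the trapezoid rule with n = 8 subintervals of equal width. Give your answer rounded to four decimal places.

Δu = (5.5 − 4)/8 = 0.1875.
h(4) = 0.8, h(4.1875) = 64/83, h(4.375) = 32/43, h(4.5625) = 64/89, h(4.75) = 16/23, h(4.9375) = 64/95, h(5.125) = 32/49, h(5.3125) = 64/101, h(5.5) = 8/13.
T_8 = (Δu/2)·[h(u_0) + 2h(u_1) + ... + 2h(u_{7}) + h(u_8)].
Sum ≈ 1.0496.

1.0496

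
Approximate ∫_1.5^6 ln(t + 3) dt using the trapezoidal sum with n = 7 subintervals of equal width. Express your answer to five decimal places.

Δt = (6 − 1.5)/7 = 9/14.
f(1.5) ≈ 1.50408, f(15/7) ≈ 1.63761, f(39/14) ≈ 1.75539, f(24/7) ≈ 1.86075, f(57/14) ≈ 1.95606, f(33/7) ≈ 2.04307, f(75/14) ≈ 2.12312, f(6) ≈ 2.19722.
T_7 = (Δt/2)·[f(t_0) + 2f(t_1) + ... + 2f(t_{6}) + f(t_7)].
Sum ≈ 8.50285.

8.50285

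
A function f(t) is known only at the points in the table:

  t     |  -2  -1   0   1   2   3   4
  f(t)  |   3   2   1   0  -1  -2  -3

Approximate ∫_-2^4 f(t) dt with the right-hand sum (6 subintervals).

Δt = 1.
Sum = 1·[2 + 1 + 0 + (-1) + (-2) + (-3)] = -3.

-3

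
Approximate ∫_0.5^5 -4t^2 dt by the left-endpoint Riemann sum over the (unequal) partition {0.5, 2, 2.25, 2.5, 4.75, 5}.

-89.375

Subinterval widths: 1.5, 0.25, 0.25, 2.25, 0.25.
Left endpoints: 0.5, 2, 2.25, 2.5, 4.75.
f(0.5) = -1, f(2) = -16, f(2.25) = -20.25, f(2.5) = -25, f(4.75) = -90.25.
Sum = Σ Δt_i · f(t_i).
Sum = -89.375.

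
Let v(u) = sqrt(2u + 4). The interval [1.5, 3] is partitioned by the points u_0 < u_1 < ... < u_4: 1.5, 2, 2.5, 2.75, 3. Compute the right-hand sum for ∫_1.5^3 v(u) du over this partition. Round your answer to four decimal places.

Subinterval widths: 0.5, 0.5, 0.25, 0.25.
Right endpoints: 2, 2.5, 2.75, 3.
v(2) ≈ 2.8284, v(2.5) ≈ 3.0000, v(2.75) ≈ 3.0822, v(3) ≈ 3.1623.
Sum = Σ Δu_i · v(u_i).
Sum ≈ 4.4753.

4.4753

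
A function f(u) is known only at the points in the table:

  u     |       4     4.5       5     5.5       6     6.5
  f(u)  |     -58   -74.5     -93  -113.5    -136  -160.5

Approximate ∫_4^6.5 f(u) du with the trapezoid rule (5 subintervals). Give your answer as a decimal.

-263.125

Δu = 0.5.
T_5 = (0.5/2)·[(-58) + 2·(-74.5) + 2·(-93) + 2·(-113.5) + 2·(-136) + (-160.5)] = -263.125.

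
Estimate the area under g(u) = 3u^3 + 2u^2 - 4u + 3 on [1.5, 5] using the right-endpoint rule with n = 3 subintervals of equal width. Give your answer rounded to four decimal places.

Δu = (5 − 1.5)/3 = 7/6.
Right endpoints: 8/3, 23/6, 5.
g(8/3) = 571/9, g(23/6) = 4465/24, g(5) = 408.
Sum = Δu · [g(8/3) + g(23/6) + g(5)].
Sum ≈ 767.0671.

767.0671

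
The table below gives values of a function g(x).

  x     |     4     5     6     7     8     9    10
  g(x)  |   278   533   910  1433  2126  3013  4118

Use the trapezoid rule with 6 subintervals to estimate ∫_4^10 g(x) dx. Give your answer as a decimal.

10213

Δx = 1.
T_6 = (1/2)·[278 + 2·533 + 2·910 + 2·1433 + 2·2126 + 2·3013 + 4118] = 10213.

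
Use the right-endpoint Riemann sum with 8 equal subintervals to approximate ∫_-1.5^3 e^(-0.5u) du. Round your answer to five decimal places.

3.28002

Δu = (3 − (-1.5))/8 = 0.5625.
Right endpoints: -0.9375, -0.375, 0.1875, 0.75, 1.3125, 1.875, 2.4375, 3.
f(-0.9375) ≈ 1.59800, f(-0.375) ≈ 1.20623, f(0.1875) ≈ 0.91051, f(0.75) ≈ 0.68729, f(1.3125) ≈ 0.51879, f(1.875) ≈ 0.39161, f(2.4375) ≈ 0.29560, f(3) ≈ 0.22313.
Sum = Δu · [f(-0.9375) + f(-0.375) + f(0.1875) + ...].
Sum ≈ 3.28002.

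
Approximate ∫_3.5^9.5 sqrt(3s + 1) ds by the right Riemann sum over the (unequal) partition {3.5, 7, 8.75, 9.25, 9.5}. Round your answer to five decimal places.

Subinterval widths: 3.5, 1.75, 0.5, 0.25.
Right endpoints: 7, 8.75, 9.25, 9.5.
f(7) ≈ 4.69042, f(8.75) ≈ 5.22015, f(9.25) ≈ 5.36190, f(9.5) ≈ 5.43139.
Sum = Σ Δs_i · f(s_i).
Sum ≈ 29.59052.

29.59052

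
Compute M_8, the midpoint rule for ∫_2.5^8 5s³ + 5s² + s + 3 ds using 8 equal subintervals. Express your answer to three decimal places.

Δs = (8 − 2.5)/8 = 0.6875.
Midpoints: 2.84375, 3.53125, 4.21875, 4.90625, 5.59375, 6.28125, 6.96875, 7.65625.
f(2.84375) = 5284303/32768, f(3.53125) = 9471541/32768, f(4.21875) = 15454419/32768, f(4.90625) = 23552377/32768, f(5.59375) = 34084855/32768, f(6.28125) = 47371293/32768, f(6.96875) = 63731131/32768, f(7.65625) = 83483809/32768.
Sum = Δs · [f(2.84375) + f(3.53125) + f(4.21875) + ...].
Sum ≈ 5925.695.

5925.695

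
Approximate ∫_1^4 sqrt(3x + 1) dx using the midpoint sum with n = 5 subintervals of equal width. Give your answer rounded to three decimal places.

8.643

Δx = (4 − 1)/5 = 0.6.
Midpoints: 1.3, 1.9, 2.5, 3.1, 3.7.
f(1.3) ≈ 2.214, f(1.9) ≈ 2.588, f(2.5) ≈ 2.915, f(3.1) ≈ 3.209, f(3.7) ≈ 3.479.
Sum = Δx · [f(1.3) + f(1.9) + f(2.5) + f(3.1) + f(3.7)].
Sum ≈ 8.643.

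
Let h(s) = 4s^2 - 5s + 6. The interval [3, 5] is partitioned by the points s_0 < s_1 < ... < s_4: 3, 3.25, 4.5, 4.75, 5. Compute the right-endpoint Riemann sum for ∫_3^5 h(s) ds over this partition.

Subinterval widths: 0.25, 1.25, 0.25, 0.25.
Right endpoints: 3.25, 4.5, 4.75, 5.
h(3.25) = 32, h(4.5) = 64.5, h(4.75) = 72.5, h(5) = 81.
Sum = Σ Δs_i · h(s_i).
Sum = 127.

127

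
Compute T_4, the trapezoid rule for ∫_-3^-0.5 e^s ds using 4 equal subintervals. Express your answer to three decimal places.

Δs = (-0.5 − (-3))/4 = 0.625.
f(-3) ≈ 0.050, f(-2.375) ≈ 0.093, f(-1.75) ≈ 0.174, f(-1.125) ≈ 0.325, f(-0.5) ≈ 0.607.
T_4 = (Δs/2)·[f(s_0) + 2f(s_1) + 2f(s_2) + 2f(s_3) + f(s_4)].
Sum ≈ 0.575.

0.575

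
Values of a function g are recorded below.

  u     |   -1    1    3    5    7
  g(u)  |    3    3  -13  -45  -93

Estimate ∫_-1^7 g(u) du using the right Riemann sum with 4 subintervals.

Δu = 2.
Sum = 2·[3 + (-13) + (-45) + (-93)] = -296.

-296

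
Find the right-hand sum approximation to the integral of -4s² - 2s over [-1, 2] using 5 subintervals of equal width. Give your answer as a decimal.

Δs = (2 − (-1))/5 = 0.6.
Right endpoints: -0.4, 0.2, 0.8, 1.4, 2.
f(-0.4) = 0.16, f(0.2) = -0.56, f(0.8) = -4.16, f(1.4) = -10.64, f(2) = -20.
Sum = Δs · [f(-0.4) + f(0.2) + f(0.8) + f(1.4) + f(2)].
Sum = -21.12.

-21.12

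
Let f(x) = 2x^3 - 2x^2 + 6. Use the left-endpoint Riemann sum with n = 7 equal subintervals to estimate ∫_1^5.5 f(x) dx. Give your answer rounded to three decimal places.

Δx = (5.5 − 1)/7 = 9/14.
Left endpoints: 1, 23/14, 16/7, 41/14, 25/7, 59/14, 34/7.
f(1) = 6, f(23/14) = 12993/1372, f(16/7) = 6666/343, f(41/14) = 53619/1372, f(25/7) = 24558/343, f(59/14) = 164877/1372, f(34/7) = 64482/343.
Sum = Δx · [f(1) + f(23/14) + f(16/7) + ...].
Sum ≈ 291.696.

291.696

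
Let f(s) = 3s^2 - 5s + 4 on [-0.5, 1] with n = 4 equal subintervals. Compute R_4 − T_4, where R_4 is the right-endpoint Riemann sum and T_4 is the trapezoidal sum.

-0.984375

R_4 = 4.37109375.
T_4 = 5.35546875.
R_4 − T_4 = -0.984375.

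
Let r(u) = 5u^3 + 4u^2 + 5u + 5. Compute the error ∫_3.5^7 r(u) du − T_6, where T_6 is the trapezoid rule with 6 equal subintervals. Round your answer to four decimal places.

-16.4255

Exact integral: ∫_3.5^7 r(u) du ≈ 3323.213542.
T_6 ≈ 3339.639034.
Error ≈ 3323.213542 − 3339.639034 ≈ -16.4255.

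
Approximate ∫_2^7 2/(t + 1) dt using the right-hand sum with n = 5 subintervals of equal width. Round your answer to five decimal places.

1.76905

Δt = (7 − 2)/5 = 1.
Right endpoints: 3, 4, 5, 6, 7.
f(3) = 0.5, f(4) = 0.4, f(5) = 1/3, f(6) = 2/7, f(7) = 0.25.
Sum = Δt · [f(3) + f(4) + f(5) + f(6) + f(7)].
Sum ≈ 1.76905.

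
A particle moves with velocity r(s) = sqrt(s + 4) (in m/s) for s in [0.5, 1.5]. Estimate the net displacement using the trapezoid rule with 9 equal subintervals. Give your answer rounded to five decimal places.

Δs = (1.5 − 0.5)/9 = 1/9.
r(0.5) ≈ 2.12132, r(11/18) ≈ 2.14735, r(13/18) ≈ 2.17307, r(5/6) ≈ 2.19848, r(17/18) ≈ 2.22361, r(19/18) ≈ 2.24846, r(7/6) ≈ 2.27303, r(23/18) ≈ 2.29734, r(25/18) ≈ 2.32140, r(1.5) ≈ 2.34521.
T_9 = (Δs/2)·[r(s_0) + 2r(s_1) + ... + 2r(s_{8}) + r(s_9)].
Sum ≈ 2.23511.

2.23511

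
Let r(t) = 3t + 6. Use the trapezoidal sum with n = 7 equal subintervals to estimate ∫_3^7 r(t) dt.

84

Δt = (7 − 3)/7 = 4/7.
r(3) = 15, r(25/7) = 117/7, r(29/7) = 129/7, r(33/7) = 141/7, r(37/7) = 153/7, r(41/7) = 165/7, r(45/7) = 177/7, r(7) = 27.
T_7 = (Δt/2)·[r(t_0) + 2r(t_1) + ... + 2r(t_{6}) + r(t_7)].
Sum = 84.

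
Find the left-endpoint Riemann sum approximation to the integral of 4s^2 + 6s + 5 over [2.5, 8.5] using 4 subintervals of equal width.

Δs = (8.5 − 2.5)/4 = 1.5.
Left endpoints: 2.5, 4, 5.5, 7.
f(2.5) = 45, f(4) = 93, f(5.5) = 159, f(7) = 243.
Sum = Δs · [f(2.5) + f(4) + f(5.5) + f(7)].
Sum = 810.

810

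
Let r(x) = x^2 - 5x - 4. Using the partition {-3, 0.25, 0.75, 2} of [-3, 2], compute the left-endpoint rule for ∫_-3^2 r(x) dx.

Subinterval widths: 3.25, 0.5, 1.25.
Left endpoints: -3, 0.25, 0.75.
r(-3) = 20, r(0.25) = -5.1875, r(0.75) = -7.1875.
Sum = Σ Δx_i · r(x_i).
Sum = 53.421875.

53.421875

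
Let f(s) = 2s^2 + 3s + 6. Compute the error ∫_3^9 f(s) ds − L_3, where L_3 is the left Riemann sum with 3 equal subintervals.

Exact integral: ∫_3^9 f(s) ds = 612.
L_3 = 458.
Error = 612 − 458 = 154.

154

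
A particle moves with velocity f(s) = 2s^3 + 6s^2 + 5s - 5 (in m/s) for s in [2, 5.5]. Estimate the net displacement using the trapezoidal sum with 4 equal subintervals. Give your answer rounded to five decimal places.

Δs = (5.5 − 2)/4 = 0.875.
f(2) = 45, f(2.875) = 106.49609375, f(3.75) = 203.59375, f(4.625) = 344.33203125, f(5.5) = 536.75.
T_4 = (Δs/2)·[f(s_0) + 2f(s_1) + 2f(s_2) + 2f(s_3) + f(s_4)].
Sum ≈ 827.13477.

827.13477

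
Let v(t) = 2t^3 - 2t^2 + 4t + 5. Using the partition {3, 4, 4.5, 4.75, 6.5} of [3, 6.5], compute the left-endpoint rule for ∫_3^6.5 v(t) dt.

Subinterval widths: 1, 0.5, 0.25, 1.75.
Left endpoints: 3, 4, 4.5, 4.75.
v(3) = 53, v(4) = 117, v(4.5) = 164.75, v(4.75) = 193.21875.
Sum = Σ Δt_i · v(t_i).
Sum = 490.8203125.

490.8203125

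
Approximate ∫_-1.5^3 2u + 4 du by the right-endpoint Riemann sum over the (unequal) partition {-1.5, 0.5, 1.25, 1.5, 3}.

Subinterval widths: 2, 0.75, 0.25, 1.5.
Right endpoints: 0.5, 1.25, 1.5, 3.
f(0.5) = 5, f(1.25) = 6.5, f(1.5) = 7, f(3) = 10.
Sum = Σ Δu_i · f(u_i).
Sum = 31.625.

31.625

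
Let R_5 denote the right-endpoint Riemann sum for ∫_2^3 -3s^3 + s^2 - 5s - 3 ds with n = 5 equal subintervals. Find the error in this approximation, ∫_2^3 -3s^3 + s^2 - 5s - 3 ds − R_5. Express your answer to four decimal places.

Exact integral: ∫_2^3 f(s) ds ≈ -57.916667.
R_5 = -63.76.
Error ≈ -57.916667 − (-63.76) ≈ 5.8433.

5.8433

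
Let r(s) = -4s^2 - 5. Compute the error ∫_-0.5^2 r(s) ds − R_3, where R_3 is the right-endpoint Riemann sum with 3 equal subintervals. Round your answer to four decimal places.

Exact integral: ∫_-0.5^2 r(s) ds ≈ -23.333333.
R_3 ≈ -30.740741.
Error ≈ -23.333333 − (-30.740741) ≈ 7.4074.

7.4074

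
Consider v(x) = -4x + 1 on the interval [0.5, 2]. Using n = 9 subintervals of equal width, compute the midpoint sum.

-6

Δx = (2 − 0.5)/9 = 1/6.
Midpoints: 7/12, 0.75, 11/12, 13/12, 1.25, 17/12, 19/12, 1.75, 23/12.
v(7/12) = -4/3, v(0.75) = -2, v(11/12) = -8/3, v(13/12) = -10/3, v(1.25) = -4, v(17/12) = -14/3, v(19/12) = -16/3, v(1.75) = -6, v(23/12) = -20/3.
Sum = Δx · [v(7/12) + v(0.75) + v(11/12) + ...].
Sum = -6.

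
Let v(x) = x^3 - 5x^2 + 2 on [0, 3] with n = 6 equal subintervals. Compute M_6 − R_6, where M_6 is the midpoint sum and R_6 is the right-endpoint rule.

M_6 = -18.71875.
R_6 = -23.3125.
M_6 − R_6 = 4.59375.

4.59375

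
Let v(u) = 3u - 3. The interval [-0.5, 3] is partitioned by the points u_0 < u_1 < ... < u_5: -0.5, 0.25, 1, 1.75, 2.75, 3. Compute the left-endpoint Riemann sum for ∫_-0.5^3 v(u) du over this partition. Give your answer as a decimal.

-1.5

Subinterval widths: 0.75, 0.75, 0.75, 1, 0.25.
Left endpoints: -0.5, 0.25, 1, 1.75, 2.75.
v(-0.5) = -4.5, v(0.25) = -2.25, v(1) = 0, v(1.75) = 2.25, v(2.75) = 5.25.
Sum = Σ Δu_i · v(u_i).
Sum = -1.5.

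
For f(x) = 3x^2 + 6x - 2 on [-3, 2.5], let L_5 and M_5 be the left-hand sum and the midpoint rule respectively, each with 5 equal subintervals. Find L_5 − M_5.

L_5 = 13.09.
M_5 = 21.71125.
L_5 − M_5 = -8.62125.

-8.62125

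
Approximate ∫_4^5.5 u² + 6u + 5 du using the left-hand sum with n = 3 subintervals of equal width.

Δu = (5.5 − 4)/3 = 0.5.
Left endpoints: 4, 4.5, 5.
f(4) = 45, f(4.5) = 52.25, f(5) = 60.
Sum = Δu · [f(4) + f(4.5) + f(5)].
Sum = 78.625.

78.625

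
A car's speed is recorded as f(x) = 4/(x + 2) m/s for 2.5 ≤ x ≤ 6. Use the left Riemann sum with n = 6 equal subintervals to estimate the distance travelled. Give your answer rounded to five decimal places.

2.41870

Δx = (6 − 2.5)/6 = 7/12.
Left endpoints: 2.5, 37/12, 11/3, 4.25, 29/6, 65/12.
f(2.5) = 8/9, f(37/12) = 48/61, f(11/3) = 12/17, f(4.25) = 0.64, f(29/6) = 24/41, f(65/12) = 48/89.
Sum = Δx · [f(2.5) + f(37/12) + f(11/3) + ...].
Sum ≈ 2.41870.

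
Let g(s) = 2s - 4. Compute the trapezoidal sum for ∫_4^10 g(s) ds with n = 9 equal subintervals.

Δs = (10 − 4)/9 = 2/3.
g(4) = 4, g(14/3) = 16/3, g(16/3) = 20/3, g(6) = 8, g(20/3) = 28/3, g(22/3) = 32/3, g(8) = 12, g(26/3) = 40/3, g(28/3) = 44/3, g(10) = 16.
T_9 = (Δs/2)·[g(s_0) + 2g(s_1) + ... + 2g(s_{8}) + g(s_9)].
Sum = 60.

60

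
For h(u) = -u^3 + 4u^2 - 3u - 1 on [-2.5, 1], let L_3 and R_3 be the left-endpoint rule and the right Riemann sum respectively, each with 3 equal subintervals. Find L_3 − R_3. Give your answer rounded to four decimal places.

56.1458

L_3 ≈ 69.092593.
R_3 ≈ 12.946759.
L_3 − R_3 ≈ 56.1458.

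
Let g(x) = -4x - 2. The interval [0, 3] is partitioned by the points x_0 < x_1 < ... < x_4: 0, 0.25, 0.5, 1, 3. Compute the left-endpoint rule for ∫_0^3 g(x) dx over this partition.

-15.25

Subinterval widths: 0.25, 0.25, 0.5, 2.
Left endpoints: 0, 0.25, 0.5, 1.
g(0) = -2, g(0.25) = -3, g(0.5) = -4, g(1) = -6.
Sum = Σ Δx_i · g(x_i).
Sum = -15.25.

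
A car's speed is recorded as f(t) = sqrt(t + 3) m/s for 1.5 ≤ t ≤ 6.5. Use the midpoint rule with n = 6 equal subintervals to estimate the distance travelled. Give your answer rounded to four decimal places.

Δt = (6.5 − 1.5)/6 = 5/6.
Midpoints: 23/12, 2.75, 43/12, 53/12, 5.25, 73/12.
f(23/12) ≈ 2.2174, f(2.75) ≈ 2.3979, f(43/12) ≈ 2.5658, f(53/12) ≈ 2.7234, f(5.25) ≈ 2.8723, f(73/12) ≈ 3.0139.
Sum = Δt · [f(23/12) + f(2.75) + f(43/12) + ...].
Sum ≈ 13.1588.

13.1588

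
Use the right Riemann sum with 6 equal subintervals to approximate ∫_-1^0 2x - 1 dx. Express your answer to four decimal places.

Δx = (0 − (-1))/6 = 1/6.
Right endpoints: -5/6, -2/3, -0.5, -1/3, -1/6, 0.
f(-5/6) = -8/3, f(-2/3) = -7/3, f(-0.5) = -2, f(-1/3) = -5/3, f(-1/6) = -4/3, f(0) = -1.
Sum = Δx · [f(-5/6) + f(-2/3) + f(-0.5) + ...].
Sum ≈ -1.8333.

-1.8333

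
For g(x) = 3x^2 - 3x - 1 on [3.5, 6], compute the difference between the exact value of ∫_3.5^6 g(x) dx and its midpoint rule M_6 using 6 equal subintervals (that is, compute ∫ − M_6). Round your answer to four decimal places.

0.1085

Exact integral: ∫_3.5^6 g(x) dx = 135.
M_6 ≈ 134.891493.
Error ≈ 135 − 134.891493 ≈ 0.1085.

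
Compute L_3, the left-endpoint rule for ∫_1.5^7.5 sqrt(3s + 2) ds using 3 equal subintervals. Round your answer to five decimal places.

20.77241

Δs = (7.5 − 1.5)/3 = 2.
Left endpoints: 1.5, 3.5, 5.5.
f(1.5) ≈ 2.54951, f(3.5) ≈ 3.53553, f(5.5) ≈ 4.30116.
Sum = Δs · [f(1.5) + f(3.5) + f(5.5)].
Sum ≈ 20.77241.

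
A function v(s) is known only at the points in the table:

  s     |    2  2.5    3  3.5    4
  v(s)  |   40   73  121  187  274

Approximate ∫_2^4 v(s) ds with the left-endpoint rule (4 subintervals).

210.5

Δs = 0.5.
Sum = 0.5·[40 + 73 + 121 + 187] = 210.5.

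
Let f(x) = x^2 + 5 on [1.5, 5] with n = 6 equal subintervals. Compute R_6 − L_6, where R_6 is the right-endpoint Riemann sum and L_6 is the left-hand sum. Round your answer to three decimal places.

R_6 ≈ 64.87558.
L_6 ≈ 51.60475.
R_6 − L_6 ≈ 13.271.

13.271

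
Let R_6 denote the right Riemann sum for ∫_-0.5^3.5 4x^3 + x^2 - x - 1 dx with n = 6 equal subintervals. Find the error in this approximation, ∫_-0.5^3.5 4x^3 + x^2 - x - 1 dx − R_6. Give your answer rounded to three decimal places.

Exact integral: ∫_-0.5^3.5 f(x) dx ≈ 154.33333.
R_6 ≈ 219.96296.
Error ≈ 154.33333 − 219.96296 ≈ -65.630.

-65.630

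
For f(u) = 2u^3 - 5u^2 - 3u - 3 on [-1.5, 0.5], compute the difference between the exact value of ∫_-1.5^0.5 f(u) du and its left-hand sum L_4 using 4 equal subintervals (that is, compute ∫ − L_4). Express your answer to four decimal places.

Exact integral: ∫_-1.5^0.5 f(u) du ≈ -11.333333.
L_4 = -14.75.
Error ≈ -11.333333 − (-14.75) ≈ 3.4167.

3.4167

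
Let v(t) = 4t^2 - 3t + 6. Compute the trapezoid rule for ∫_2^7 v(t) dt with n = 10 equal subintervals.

410

Δt = (7 − 2)/10 = 0.5.
v(2) = 16, v(2.5) = 23.5, v(3) = 33, v(3.5) = 44.5, v(4) = 58, v(4.5) = 73.5, v(5) = 91, v(5.5) = 110.5, v(6) = 132, v(6.5) = 155.5, v(7) = 181.
T_10 = (Δt/2)·[v(t_0) + 2v(t_1) + ... + 2v(t_{9}) + v(t_10)].
Sum = 410.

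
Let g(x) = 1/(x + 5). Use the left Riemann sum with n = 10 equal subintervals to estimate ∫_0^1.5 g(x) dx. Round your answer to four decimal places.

Δx = (1.5 − 0)/10 = 0.15.
Left endpoints: 0, 0.15, 0.3, 0.45, 0.6, 0.75, 0.9, 1.05, 1.2, 1.35.
g(0) = 0.2, g(0.15) = 20/103, g(0.3) = 10/53, g(0.45) = 20/109, g(0.6) = 5/28, g(0.75) = 4/23, g(0.9) = 10/59, g(1.05) = 20/121, g(1.2) = 5/31, g(1.35) = 20/127.
Sum = Δx · [g(0) + g(0.15) + g(0.3) + ...].
Sum ≈ 0.2659.

0.2659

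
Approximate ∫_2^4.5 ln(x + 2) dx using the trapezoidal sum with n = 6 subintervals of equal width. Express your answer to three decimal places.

4.120

Δx = (4.5 − 2)/6 = 5/12.
f(2) ≈ 1.386, f(29/12) ≈ 1.485, f(17/6) ≈ 1.576, f(3.25) ≈ 1.658, f(11/3) ≈ 1.735, f(49/12) ≈ 1.806, f(4.5) ≈ 1.872.
T_6 = (Δx/2)·[f(x_0) + 2f(x_1) + ... + 2f(x_{5}) + f(x_6)].
Sum ≈ 4.120.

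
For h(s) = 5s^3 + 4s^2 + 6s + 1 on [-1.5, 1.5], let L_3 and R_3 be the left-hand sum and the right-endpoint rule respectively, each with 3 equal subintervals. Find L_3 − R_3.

L_3 = -11.875.
R_3 = 39.875.
L_3 − R_3 = -51.75.

-51.75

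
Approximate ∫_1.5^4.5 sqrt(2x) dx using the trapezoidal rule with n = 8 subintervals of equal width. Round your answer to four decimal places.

7.2651

Δx = (4.5 − 1.5)/8 = 0.375.
f(1.5) ≈ 1.7321, f(1.875) ≈ 1.9365, f(2.25) ≈ 2.1213, f(2.625) ≈ 2.2913, f(3) ≈ 2.4495, f(3.375) ≈ 2.5981, f(3.75) ≈ 2.7386, f(4.125) ≈ 2.8723, f(4.5) ≈ 3.0000.
T_8 = (Δx/2)·[f(x_0) + 2f(x_1) + ... + 2f(x_{7}) + f(x_8)].
Sum ≈ 7.2651.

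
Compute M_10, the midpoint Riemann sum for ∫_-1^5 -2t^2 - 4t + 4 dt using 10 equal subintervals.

Δt = (5 − (-1))/10 = 0.6.
Midpoints: -0.7, -0.1, 0.5, 1.1, 1.7, 2.3, 2.9, 3.5, 4.1, 4.7.
f(-0.7) = 5.82, f(-0.1) = 4.38, f(0.5) = 1.5, f(1.1) = -2.82, f(1.7) = -8.58, f(2.3) = -15.78, f(2.9) = -24.42, f(3.5) = -34.5, f(4.1) = -46.02, f(4.7) = -58.98.
Sum = Δt · [f(-0.7) + f(-0.1) + f(0.5) + ...].
Sum = -107.64.

-107.64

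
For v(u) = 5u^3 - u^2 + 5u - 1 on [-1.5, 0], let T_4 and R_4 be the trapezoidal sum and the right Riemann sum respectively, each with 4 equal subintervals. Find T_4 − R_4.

T_4 ≈ -15.0087891.
R_4 ≈ -10.0166016.
T_4 − R_4 = -4.9921875.

-4.9921875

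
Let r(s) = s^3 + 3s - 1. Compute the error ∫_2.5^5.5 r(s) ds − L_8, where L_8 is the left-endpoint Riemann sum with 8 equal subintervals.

Exact integral: ∫_2.5^5.5 r(s) ds = 252.
L_8 = 222.890625.
Error = 252 − 222.890625 = 29.109375.

29.109375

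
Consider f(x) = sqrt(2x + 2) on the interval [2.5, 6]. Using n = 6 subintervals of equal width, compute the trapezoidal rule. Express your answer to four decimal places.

11.2845

Δx = (6 − 2.5)/6 = 7/12.
f(2.5) ≈ 2.6458, f(37/12) ≈ 2.8577, f(11/3) ≈ 3.0551, f(4.25) ≈ 3.2404, f(29/6) ≈ 3.4157, f(65/12) ≈ 3.5824, f(6) ≈ 3.7417.
T_6 = (Δx/2)·[f(x_0) + 2f(x_1) + ... + 2f(x_{5}) + f(x_6)].
Sum ≈ 11.2845.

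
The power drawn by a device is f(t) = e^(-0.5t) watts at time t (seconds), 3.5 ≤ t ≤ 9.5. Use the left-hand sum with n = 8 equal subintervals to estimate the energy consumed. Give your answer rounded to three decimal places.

Δt = (9.5 − 3.5)/8 = 0.75.
Left endpoints: 3.5, 4.25, 5, 5.75, 6.5, 7.25, 8, 8.75.
f(3.5) ≈ 0.174, f(4.25) ≈ 0.119, f(5) ≈ 0.082, f(5.75) ≈ 0.056, f(6.5) ≈ 0.039, f(7.25) ≈ 0.027, f(8) ≈ 0.018, f(8.75) ≈ 0.013.
Sum = Δt · [f(3.5) + f(4.25) + f(5) + ...].
Sum ≈ 0.396.

0.396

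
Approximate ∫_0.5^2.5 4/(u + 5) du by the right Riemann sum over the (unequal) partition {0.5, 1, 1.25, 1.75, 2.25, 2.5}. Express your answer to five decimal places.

Subinterval widths: 0.5, 0.25, 0.5, 0.5, 0.25.
Right endpoints: 1, 1.25, 1.75, 2.25, 2.5.
f(1) = 2/3, f(1.25) = 0.64, f(1.75) = 16/27, f(2.25) = 16/29, f(2.5) = 8/15.
Sum = Σ Δu_i · f(u_i).
Sum ≈ 1.19883.

1.19883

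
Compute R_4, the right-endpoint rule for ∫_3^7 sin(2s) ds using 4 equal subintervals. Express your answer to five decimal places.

Δs = (7 − 3)/4 = 1.
Right endpoints: 4, 5, 6, 7.
f(4) ≈ 0.98936, f(5) ≈ -0.54402, f(6) ≈ -0.53657, f(7) ≈ 0.99061.
Sum = Δs · [f(4) + f(5) + f(6) + f(7)].
Sum ≈ 0.89937.

0.89937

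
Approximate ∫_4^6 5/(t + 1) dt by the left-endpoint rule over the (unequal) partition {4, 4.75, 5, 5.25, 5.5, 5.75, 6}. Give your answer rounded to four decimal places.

1.7532

Subinterval widths: 0.75, 0.25, 0.25, 0.25, 0.25, 0.25.
Left endpoints: 4, 4.75, 5, 5.25, 5.5, 5.75.
f(4) = 1, f(4.75) = 20/23, f(5) = 5/6, f(5.25) = 0.8, f(5.5) = 10/13, f(5.75) = 20/27.
Sum = Σ Δt_i · f(t_i).
Sum ≈ 1.7532.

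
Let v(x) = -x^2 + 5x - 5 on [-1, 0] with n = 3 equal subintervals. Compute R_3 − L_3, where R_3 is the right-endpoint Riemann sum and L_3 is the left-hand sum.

R_3 ≈ -6.8518519.
L_3 ≈ -8.8518519.
R_3 − L_3 = 2.

2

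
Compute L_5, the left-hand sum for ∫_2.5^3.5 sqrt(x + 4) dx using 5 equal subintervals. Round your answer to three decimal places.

2.626

Δx = (3.5 − 2.5)/5 = 0.2.
Left endpoints: 2.5, 2.7, 2.9, 3.1, 3.3.
f(2.5) ≈ 2.550, f(2.7) ≈ 2.588, f(2.9) ≈ 2.627, f(3.1) ≈ 2.665, f(3.3) ≈ 2.702.
Sum = Δx · [f(2.5) + f(2.7) + f(2.9) + f(3.1) + f(3.3)].
Sum ≈ 2.626.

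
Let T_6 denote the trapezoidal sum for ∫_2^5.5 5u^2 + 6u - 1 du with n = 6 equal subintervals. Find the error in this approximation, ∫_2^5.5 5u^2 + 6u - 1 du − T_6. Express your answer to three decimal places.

Exact integral: ∫_2^5.5 f(u) du ≈ 339.20833.
T_6 ≈ 340.20081.
Error ≈ 339.20833 − 340.20081 ≈ -0.992.

-0.992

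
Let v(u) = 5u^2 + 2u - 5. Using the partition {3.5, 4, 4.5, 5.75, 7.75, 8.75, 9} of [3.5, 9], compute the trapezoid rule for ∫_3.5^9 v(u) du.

1194.140625

Subinterval widths: 0.5, 0.5, 1.25, 2, 1, 0.25.
v(3.5) = 63.25, v(4) = 83, v(4.5) = 105.25, v(5.75) = 171.8125, v(7.75) = 310.8125, v(8.75) = 395.3125, v(9) = 418.
On each subinterval the trapezoid contributes (Δu_i/2)·[v(u_{i-1}) + v(u_i)].
Sum = 1194.140625.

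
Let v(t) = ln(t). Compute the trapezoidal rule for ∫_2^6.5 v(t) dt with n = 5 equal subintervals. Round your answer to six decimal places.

Δt = (6.5 − 2)/5 = 0.9.
v(2) ≈ 0.693147, v(2.9) ≈ 1.064711, v(3.8) ≈ 1.335001, v(4.7) ≈ 1.547563, v(5.6) ≈ 1.722767, v(6.5) ≈ 1.871802.
T_5 = (Δt/2)·[v(t_0) + 2v(t_1) + ... + 2v(t_{4}) + v(t_5)].
Sum ≈ 6.257264.

6.257264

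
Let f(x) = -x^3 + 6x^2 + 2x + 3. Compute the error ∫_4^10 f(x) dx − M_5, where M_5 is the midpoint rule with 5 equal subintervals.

-10.8

Exact integral: ∫_4^10 f(x) dx = -462.
M_5 = -451.2.
Error = -462 − (-451.2) = -10.8.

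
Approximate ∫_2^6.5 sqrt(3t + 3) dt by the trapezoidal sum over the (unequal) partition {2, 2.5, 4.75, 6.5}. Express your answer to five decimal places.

Subinterval widths: 0.5, 2.25, 1.75.
f(2) ≈ 3.00000, f(2.5) ≈ 3.24037, f(4.75) ≈ 4.15331, f(6.5) ≈ 4.74342.
On each subinterval the trapezoid contributes (Δt_i/2)·[f(t_{i-1}) + f(t_i)].
Sum ≈ 17.66262.

17.66262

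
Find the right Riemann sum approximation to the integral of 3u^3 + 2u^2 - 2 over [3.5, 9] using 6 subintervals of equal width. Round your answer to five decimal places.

6305.92983

Δu = (9 − 3.5)/6 = 11/12.
Right endpoints: 53/12, 16/3, 6.25, 43/6, 97/12, 9.
f(53/12) = 170197/576, f(16/3) = 510, f(6.25) = 808.546875, f(43/6) = 86759/72, f(97/12) = 328931/192, f(9) = 2347.
Sum = Δu · [f(53/12) + f(16/3) + f(6.25) + ...].
Sum ≈ 6305.92983.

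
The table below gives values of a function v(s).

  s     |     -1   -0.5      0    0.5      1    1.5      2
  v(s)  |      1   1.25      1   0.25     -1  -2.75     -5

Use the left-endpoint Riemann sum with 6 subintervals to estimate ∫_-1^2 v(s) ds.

-0.125

Δs = 0.5.
Sum = 0.5·[1 + 1.25 + 1 + 0.25 + (-1) + (-2.75)] = -0.125.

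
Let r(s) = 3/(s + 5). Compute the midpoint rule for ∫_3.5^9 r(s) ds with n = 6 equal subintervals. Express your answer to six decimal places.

Δs = (9 − 3.5)/6 = 11/12.
Midpoints: 95/24, 4.875, 139/24, 161/24, 7.625, 205/24.
r(95/24) = 72/215, r(4.875) = 24/79, r(139/24) = 72/259, r(161/24) = 72/281, r(7.625) = 24/101, r(205/24) = 72/325.
Sum = Δs · [r(95/24) + r(4.875) + r(139/24) + ...].
Sum ≈ 1.496058.

1.496058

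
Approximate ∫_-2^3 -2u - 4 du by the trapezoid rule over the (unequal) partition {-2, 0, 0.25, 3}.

Subinterval widths: 2, 0.25, 2.75.
f(-2) = 0, f(0) = -4, f(0.25) = -4.5, f(3) = -10.
On each subinterval the trapezoid contributes (Δu_i/2)·[f(u_{i-1}) + f(u_i)].
Sum = -25.

-25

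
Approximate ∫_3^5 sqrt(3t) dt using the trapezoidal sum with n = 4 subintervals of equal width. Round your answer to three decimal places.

6.908

Δt = (5 − 3)/4 = 0.5.
f(3) ≈ 3.000, f(3.5) ≈ 3.240, f(4) ≈ 3.464, f(4.5) ≈ 3.674, f(5) ≈ 3.873.
T_4 = (Δt/2)·[f(t_0) + 2f(t_1) + 2f(t_2) + 2f(t_3) + f(t_4)].
Sum ≈ 6.908.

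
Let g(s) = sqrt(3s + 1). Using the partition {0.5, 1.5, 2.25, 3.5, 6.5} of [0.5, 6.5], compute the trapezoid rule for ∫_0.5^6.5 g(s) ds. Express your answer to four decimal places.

19.6243

Subinterval widths: 1, 0.75, 1.25, 3.
g(0.5) ≈ 1.5811, g(1.5) ≈ 2.3452, g(2.25) ≈ 2.7839, g(3.5) ≈ 3.3912, g(6.5) ≈ 4.5277.
On each subinterval the trapezoid contributes (Δs_i/2)·[g(s_{i-1}) + g(s_i)].
Sum ≈ 19.6243.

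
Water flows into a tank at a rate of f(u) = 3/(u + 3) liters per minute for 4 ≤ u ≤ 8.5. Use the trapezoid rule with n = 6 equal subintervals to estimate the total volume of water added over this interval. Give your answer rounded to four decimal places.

1.4911

Δu = (8.5 − 4)/6 = 0.75.
f(4) = 3/7, f(4.75) = 12/31, f(5.5) = 6/17, f(6.25) = 12/37, f(7) = 0.3, f(7.75) = 12/43, f(8.5) = 6/23.
T_6 = (Δu/2)·[f(u_0) + 2f(u_1) + ... + 2f(u_{5}) + f(u_6)].
Sum ≈ 1.4911.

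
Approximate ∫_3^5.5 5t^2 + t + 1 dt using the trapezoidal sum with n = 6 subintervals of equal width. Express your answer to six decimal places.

245.778356

Δt = (5.5 − 3)/6 = 5/12.
f(3) = 49, f(41/12) = 9041/144, f(23/6) = 2819/36, f(4.25) = 95.5625, f(14/3) = 1031/9, f(61/12) = 19481/144, f(5.5) = 157.75.
T_6 = (Δt/2)·[f(t_0) + 2f(t_1) + ... + 2f(t_{5}) + f(t_6)].
Sum ≈ 245.778356.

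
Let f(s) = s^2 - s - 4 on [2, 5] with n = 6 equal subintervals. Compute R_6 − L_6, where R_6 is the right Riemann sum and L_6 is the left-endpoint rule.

R_6 = 21.125.
L_6 = 12.125.
R_6 − L_6 = 9.

9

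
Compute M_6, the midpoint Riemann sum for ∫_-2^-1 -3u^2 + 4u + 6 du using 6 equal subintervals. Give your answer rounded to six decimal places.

Δu = (-1 − (-2))/6 = 1/6.
Midpoints: -23/12, -1.75, -19/12, -17/12, -1.25, -13/12.
f(-23/12) = -12.6875, f(-1.75) = -10.1875, f(-19/12) = -377/48, f(-17/12) = -5.6875, f(-1.25) = -3.6875, f(-13/12) = -89/48.
Sum = Δu · [f(-23/12) + f(-1.75) + f(-19/12) + ...].
Sum ≈ -6.993056.

-6.993056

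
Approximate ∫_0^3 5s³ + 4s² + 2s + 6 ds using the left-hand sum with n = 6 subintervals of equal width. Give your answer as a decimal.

Δs = (3 − 0)/6 = 0.5.
Left endpoints: 0, 0.5, 1, 1.5, 2, 2.5.
f(0) = 6, f(0.5) = 8.625, f(1) = 17, f(1.5) = 34.875, f(2) = 66, f(2.5) = 114.125.
Sum = Δs · [f(0) + f(0.5) + f(1) + ...].
Sum = 123.3125.

123.3125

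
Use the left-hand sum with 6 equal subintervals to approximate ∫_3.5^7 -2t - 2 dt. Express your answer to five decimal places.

Δt = (7 − 3.5)/6 = 7/12.
Left endpoints: 3.5, 49/12, 14/3, 5.25, 35/6, 77/12.
f(3.5) = -9, f(49/12) = -61/6, f(14/3) = -34/3, f(5.25) = -12.5, f(35/6) = -41/3, f(77/12) = -89/6.
Sum = Δt · [f(3.5) + f(49/12) + f(14/3) + ...].
Sum ≈ -41.70833.

-41.70833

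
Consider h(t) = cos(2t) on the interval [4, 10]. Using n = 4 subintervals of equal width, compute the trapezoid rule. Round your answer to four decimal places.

Δt = (10 − 4)/4 = 1.5.
h(4) ≈ -0.1455, h(5.5) ≈ 0.0044, h(7) ≈ 0.1367, h(8.5) ≈ -0.2752, h(10) ≈ 0.4081.
T_4 = (Δt/2)·[h(t_0) + 2h(t_1) + 2h(t_2) + 2h(t_3) + h(t_4)].
Sum ≈ -0.0041.

-0.0041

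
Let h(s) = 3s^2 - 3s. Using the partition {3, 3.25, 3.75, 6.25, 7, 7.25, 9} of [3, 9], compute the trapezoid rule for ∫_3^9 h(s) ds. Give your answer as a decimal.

Subinterval widths: 0.25, 0.5, 2.5, 0.75, 0.25, 1.75.
h(3) = 18, h(3.25) = 21.9375, h(3.75) = 30.9375, h(6.25) = 98.4375, h(7) = 126, h(7.25) = 135.9375, h(9) = 216.
On each subinterval the trapezoid contributes (Δs_i/2)·[h(s_{i-1}) + h(s_i)].
Sum = 604.78125.

604.78125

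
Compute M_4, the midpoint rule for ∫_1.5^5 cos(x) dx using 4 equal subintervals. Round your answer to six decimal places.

Δx = (5 − 1.5)/4 = 0.875.
Midpoints: 1.9375, 2.8125, 3.6875, 4.5625.
f(1.9375) ≈ -0.358540, f(2.8125) ≈ -0.946336, f(3.6875) ≈ -0.854657, f(4.5625) ≈ -0.149328.
Sum = Δx · [f(1.9375) + f(2.8125) + f(3.6875) + f(4.5625)].
Sum ≈ -2.020253.

-2.020253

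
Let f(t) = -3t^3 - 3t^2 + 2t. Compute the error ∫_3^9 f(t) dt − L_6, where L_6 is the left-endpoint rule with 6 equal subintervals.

Exact integral: ∫_3^9 f(t) dt = -5490.
L_6 = -4392.
Error = -5490 − (-4392) = -1098.

-1098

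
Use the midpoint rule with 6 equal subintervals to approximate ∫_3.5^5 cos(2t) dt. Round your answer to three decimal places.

Δt = (5 − 3.5)/6 = 0.25.
Midpoints: 3.625, 3.875, 4.125, 4.375, 4.625, 4.875.
f(3.625) ≈ 0.568, f(3.875) ≈ 0.104, f(4.125) ≈ -0.386, f(4.375) ≈ -0.781, f(4.625) ≈ -0.985, f(4.875) ≈ -0.948.
Sum = Δt · [f(3.625) + f(3.875) + f(4.125) + ...].
Sum ≈ -0.607.

-0.607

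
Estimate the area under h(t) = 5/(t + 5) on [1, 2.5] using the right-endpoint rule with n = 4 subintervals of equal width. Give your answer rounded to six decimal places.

Δt = (2.5 − 1)/4 = 0.375.
Right endpoints: 1.375, 1.75, 2.125, 2.5.
h(1.375) = 40/51, h(1.75) = 20/27, h(2.125) = 40/57, h(2.5) = 2/3.
Sum = Δt · [h(1.375) + h(1.75) + h(2.125) + h(2.5)].
Sum ≈ 1.085053.

1.085053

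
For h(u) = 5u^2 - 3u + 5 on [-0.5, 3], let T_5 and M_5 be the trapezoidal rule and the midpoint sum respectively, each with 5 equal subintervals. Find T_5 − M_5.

2.14375

T_5 = 51.0125.
M_5 = 48.86875.
T_5 − M_5 = 2.14375.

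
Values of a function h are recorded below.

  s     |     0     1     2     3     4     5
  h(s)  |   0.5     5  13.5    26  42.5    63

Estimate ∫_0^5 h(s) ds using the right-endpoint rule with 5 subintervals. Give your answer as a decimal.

150

Δs = 1.
Sum = 1·[5 + 13.5 + 26 + 42.5 + 63] = 150.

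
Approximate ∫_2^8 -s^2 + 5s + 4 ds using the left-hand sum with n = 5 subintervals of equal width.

22.56

Δs = (8 − 2)/5 = 1.2.
Left endpoints: 2, 3.2, 4.4, 5.6, 6.8.
f(2) = 10, f(3.2) = 9.76, f(4.4) = 6.64, f(5.6) = 0.64, f(6.8) = -8.24.
Sum = Δs · [f(2) + f(3.2) + f(4.4) + f(5.6) + f(6.8)].
Sum = 22.56.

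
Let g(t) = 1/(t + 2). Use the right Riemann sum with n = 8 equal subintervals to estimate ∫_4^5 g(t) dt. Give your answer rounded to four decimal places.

0.1527

Δt = (5 − 4)/8 = 0.125.
Right endpoints: 4.125, 4.25, 4.375, 4.5, 4.625, 4.75, 4.875, 5.
g(4.125) = 8/49, g(4.25) = 0.16, g(4.375) = 8/51, g(4.5) = 2/13, g(4.625) = 8/53, g(4.75) = 4/27, g(4.875) = 8/55, g(5) = 1/7.
Sum = Δt · [g(4.125) + g(4.25) + g(4.375) + ...].
Sum ≈ 0.1527.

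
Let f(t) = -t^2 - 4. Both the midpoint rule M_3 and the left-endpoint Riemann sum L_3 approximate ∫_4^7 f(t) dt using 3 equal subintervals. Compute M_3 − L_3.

M_3 = -104.75.
L_3 = -89.
M_3 − L_3 = -15.75.

-15.75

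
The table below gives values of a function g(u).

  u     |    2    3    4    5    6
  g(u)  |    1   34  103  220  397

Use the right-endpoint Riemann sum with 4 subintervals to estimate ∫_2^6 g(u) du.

Δu = 1.
Sum = 1·[34 + 103 + 220 + 397] = 754.

754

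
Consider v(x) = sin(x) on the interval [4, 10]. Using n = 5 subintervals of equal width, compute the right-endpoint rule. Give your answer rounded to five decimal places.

0.29029

Δx = (10 − 4)/5 = 1.2.
Right endpoints: 5.2, 6.4, 7.6, 8.8, 10.
v(5.2) ≈ -0.88345, v(6.4) ≈ 0.11655, v(7.6) ≈ 0.96792, v(8.8) ≈ 0.58492, v(10) ≈ -0.54402.
Sum = Δx · [v(5.2) + v(6.4) + v(7.6) + v(8.8) + v(10)].
Sum ≈ 0.29029.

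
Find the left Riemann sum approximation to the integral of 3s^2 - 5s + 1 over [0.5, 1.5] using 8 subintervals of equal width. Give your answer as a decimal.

-0.8046875

Δs = (1.5 − 0.5)/8 = 0.125.
Left endpoints: 0.5, 0.625, 0.75, 0.875, 1, 1.125, 1.25, 1.375.
f(0.5) = -0.75, f(0.625) = -0.953125, f(0.75) = -1.0625, f(0.875) = -1.078125, f(1) = -1, f(1.125) = -0.828125, f(1.25) = -0.5625, f(1.375) = -0.203125.
Sum = Δs · [f(0.5) + f(0.625) + f(0.75) + ...].
Sum = -0.8046875.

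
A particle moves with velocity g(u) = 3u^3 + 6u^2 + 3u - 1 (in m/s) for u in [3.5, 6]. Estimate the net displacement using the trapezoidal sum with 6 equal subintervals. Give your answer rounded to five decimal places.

Δu = (6 − 3.5)/6 = 5/12.
g(3.5) = 211.625, g(47/12) = 163031/576, g(13/3) = 3319/9, g(4.75) = 470.140625, g(31/6) = 42367/72, g(67/12) = 417571/576, g(6) = 881.
T_6 = (Δu/2)·[g(u_0) + 2g(u_1) + ... + 2g(u_{5}) + g(u_6)].
Sum ≈ 1242.35460.

1242.35460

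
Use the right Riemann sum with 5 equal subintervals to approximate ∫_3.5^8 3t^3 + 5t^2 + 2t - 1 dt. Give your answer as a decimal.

Δt = (8 − 3.5)/5 = 0.9.
Right endpoints: 4.4, 5.3, 6.2, 7.1, 8.
f(4.4) = 360.152, f(5.3) = 596.681, f(6.2) = 918.584, f(7.1) = 1338.983, f(8) = 1871.
Sum = Δt · [f(4.4) + f(5.3) + f(6.2) + f(7.1) + f(8)].
Sum = 4576.86.

4576.86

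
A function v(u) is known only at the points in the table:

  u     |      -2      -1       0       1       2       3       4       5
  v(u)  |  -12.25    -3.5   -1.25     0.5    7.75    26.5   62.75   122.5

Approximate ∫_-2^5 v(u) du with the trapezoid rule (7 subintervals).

Δu = 1.
T_7 = (1/2)·[(-12.25) + 2·(-3.5) + 2·(-1.25) + 2·0.5 + 2·7.75 + 2·26.5 + 2·62.75 + 122.5] = 147.875.

147.875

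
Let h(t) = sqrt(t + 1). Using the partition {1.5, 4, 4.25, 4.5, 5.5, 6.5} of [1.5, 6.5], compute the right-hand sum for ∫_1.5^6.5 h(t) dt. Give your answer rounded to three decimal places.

12.037

Subinterval widths: 2.5, 0.25, 0.25, 1, 1.
Right endpoints: 4, 4.25, 4.5, 5.5, 6.5.
h(4) ≈ 2.236, h(4.25) ≈ 2.291, h(4.5) ≈ 2.345, h(5.5) ≈ 2.550, h(6.5) ≈ 2.739.
Sum = Σ Δt_i · h(t_i).
Sum ≈ 12.037.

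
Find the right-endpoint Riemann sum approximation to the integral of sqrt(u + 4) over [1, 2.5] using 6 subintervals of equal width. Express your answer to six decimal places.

3.633353

Δu = (2.5 − 1)/6 = 0.25.
Right endpoints: 1.25, 1.5, 1.75, 2, 2.25, 2.5.
f(1.25) ≈ 2.291288, f(1.5) ≈ 2.345208, f(1.75) ≈ 2.397916, f(2) ≈ 2.449490, f(2.25) ≈ 2.500000, f(2.5) ≈ 2.549510.
Sum = Δu · [f(1.25) + f(1.5) + f(1.75) + ...].
Sum ≈ 3.633353.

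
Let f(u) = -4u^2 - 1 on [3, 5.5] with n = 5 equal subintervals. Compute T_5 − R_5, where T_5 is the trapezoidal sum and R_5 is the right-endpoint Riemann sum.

21.25

T_5 = -188.75.
R_5 = -210.
T_5 − R_5 = 21.25.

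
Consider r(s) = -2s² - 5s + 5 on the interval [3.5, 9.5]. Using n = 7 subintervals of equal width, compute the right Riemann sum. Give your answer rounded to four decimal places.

-789.1837

Δs = (9.5 − 3.5)/7 = 6/7.
Right endpoints: 61/14, 73/14, 85/14, 97/14, 109/14, 121/14, 9.5.
r(61/14) = -2683/49, r(73/14) = -3697/49, r(85/14) = -4855/49, r(97/14) = -6157/49, r(109/14) = -7603/49, r(121/14) = -9193/49, r(9.5) = -223.
Sum = Δs · [r(61/14) + r(73/14) + r(85/14) + ...].
Sum ≈ -789.1837.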